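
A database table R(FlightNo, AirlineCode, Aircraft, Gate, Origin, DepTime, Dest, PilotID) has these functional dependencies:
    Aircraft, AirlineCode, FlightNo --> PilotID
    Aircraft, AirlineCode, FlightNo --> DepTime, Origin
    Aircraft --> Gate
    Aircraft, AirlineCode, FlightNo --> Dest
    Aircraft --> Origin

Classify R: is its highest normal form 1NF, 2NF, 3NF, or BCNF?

1NF

Candidate key: {Aircraft, AirlineCode, FlightNo}. Prime attributes: {Aircraft, AirlineCode, FlightNo}.
For Aircraft --> Gate we have {Aircraft}⁺ = {Aircraft, Gate, Origin}; {Aircraft} is not a superkey, so BCNF fails.
Because {Gate} is non-prime and the left side of Aircraft --> Gate is not a superkey, the relation is not in 3NF.
{Aircraft} is a proper subset of the key {Aircraft, AirlineCode, FlightNo}, and {Aircraft}⁺ contains the non-prime attributes {Gate, Origin} — a partial dependency, so 2NF is violated.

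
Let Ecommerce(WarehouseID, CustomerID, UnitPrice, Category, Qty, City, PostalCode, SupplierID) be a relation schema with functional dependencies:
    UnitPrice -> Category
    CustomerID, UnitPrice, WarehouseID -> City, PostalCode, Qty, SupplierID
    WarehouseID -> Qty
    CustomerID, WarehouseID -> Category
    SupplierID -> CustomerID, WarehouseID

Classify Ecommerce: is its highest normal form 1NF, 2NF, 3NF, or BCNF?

Candidate keys: {CustomerID, UnitPrice, WarehouseID}, {SupplierID, UnitPrice}. Prime attributes: {CustomerID, SupplierID, UnitPrice, WarehouseID}.
UnitPrice -> Category: {UnitPrice}⁺ = {Category, UnitPrice}, which is not all of the attributes, so the left side is not a superkey — BCNF is violated.
UnitPrice -> Category has non-prime {Category} on the right and a non-superkey on the left, so 3NF fails.
{SupplierID} is a proper subset of the key {SupplierID, UnitPrice}, and {SupplierID}⁺ contains the non-prime attributes {Category, Qty} — a partial dependency, so 2NF is violated.

1NF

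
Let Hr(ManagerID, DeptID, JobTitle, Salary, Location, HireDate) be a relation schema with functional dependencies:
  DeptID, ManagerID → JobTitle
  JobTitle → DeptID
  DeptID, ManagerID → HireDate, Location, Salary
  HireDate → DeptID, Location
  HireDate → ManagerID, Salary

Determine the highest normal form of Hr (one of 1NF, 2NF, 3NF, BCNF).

3NF

Candidate keys: {DeptID, ManagerID}, {HireDate}, {JobTitle, ManagerID}. Prime attributes: {DeptID, HireDate, JobTitle, ManagerID}.
JobTitle → DeptID breaks BCNF: {JobTitle}⁺ = {DeptID, JobTitle}, so {JobTitle} is not a superkey.
Since {DeptID} ⊆ prime attributes and every other non-superkey FD also has a prime right side, the schema is in 3NF.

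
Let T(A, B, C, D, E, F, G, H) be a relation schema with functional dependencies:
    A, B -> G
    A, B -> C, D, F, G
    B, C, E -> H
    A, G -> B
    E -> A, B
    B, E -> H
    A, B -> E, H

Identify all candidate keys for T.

{A, B}, {A, G}, {E}

Closure of {E} is {A, B, C, D, E, F, G, H}, the whole schema; {E} is a candidate key.
Closure of {A, B} is {A, B, C, D, E, F, G, H}, the whole schema; {A, B} is a candidate key.
Closure of {A, G} is {A, B, C, D, E, F, G, H}, the whole schema; {A, G} is a candidate key.
These are minimal and exhaustive — every other superkey contains one of them.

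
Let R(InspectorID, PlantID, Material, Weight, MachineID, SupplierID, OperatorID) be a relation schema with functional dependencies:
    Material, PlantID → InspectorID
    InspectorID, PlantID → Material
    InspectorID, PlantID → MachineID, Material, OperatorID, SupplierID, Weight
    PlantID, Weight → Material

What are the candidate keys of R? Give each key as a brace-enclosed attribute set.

{PlantID} never appears on the right of any FD, so every key must include it.
{InspectorID, PlantID}⁺ = {InspectorID, MachineID, Material, OperatorID, PlantID, SupplierID, Weight} — all of the relation — so {InspectorID, PlantID} is a candidate key.
{Material, PlantID}⁺ = {InspectorID, MachineID, Material, OperatorID, PlantID, SupplierID, Weight} — all of the relation — so {Material, PlantID} is a candidate key.
{PlantID, Weight}⁺ = {InspectorID, MachineID, Material, OperatorID, PlantID, SupplierID, Weight} — all of the relation — so {PlantID, Weight} is a candidate key.
Any other superkey properly contains one of these, so there are no further candidate keys.

{InspectorID, PlantID}, {Material, PlantID}, {PlantID, Weight}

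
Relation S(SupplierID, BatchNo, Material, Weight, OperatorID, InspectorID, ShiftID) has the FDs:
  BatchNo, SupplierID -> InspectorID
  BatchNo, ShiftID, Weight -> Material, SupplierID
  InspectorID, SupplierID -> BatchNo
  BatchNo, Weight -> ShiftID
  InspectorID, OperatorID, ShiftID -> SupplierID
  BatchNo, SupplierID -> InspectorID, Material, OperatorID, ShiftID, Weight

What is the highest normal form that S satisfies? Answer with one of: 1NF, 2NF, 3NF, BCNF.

Candidate keys: {BatchNo, SupplierID}, {BatchNo, Weight}, {InspectorID, OperatorID, ShiftID}, {InspectorID, SupplierID}. Prime attributes: {BatchNo, InspectorID, OperatorID, ShiftID, SupplierID, Weight}.
Every FD has a superkey on the left, so the relation is in BCNF.

BCNF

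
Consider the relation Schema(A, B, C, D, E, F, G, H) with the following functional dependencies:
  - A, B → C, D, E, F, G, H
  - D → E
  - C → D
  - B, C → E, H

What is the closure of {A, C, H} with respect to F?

Start with {A, C, H}.
C → D applies; add {D} → now {A, C, D, H}.
D → E applies; add {E} → now {A, C, D, E, H}.
No further FD applies.

{A, C, D, E, H}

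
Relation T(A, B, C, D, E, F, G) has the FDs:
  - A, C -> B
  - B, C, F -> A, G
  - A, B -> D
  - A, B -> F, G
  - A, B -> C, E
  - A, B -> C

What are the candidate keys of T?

{A, B}, {A, C}, {B, C, F}

{A, B}⁺ = {A, B, C, D, E, F, G} — all of the relation — so {A, B} is a candidate key.
{A, C}⁺ = {A, B, C, D, E, F, G} — all of the relation — so {A, C} is a candidate key.
{B, C, F}⁺ = {A, B, C, D, E, F, G} — all of the relation — so {B, C, F} is a candidate key.
Any other superkey properly contains one of these, so there are no further candidate keys.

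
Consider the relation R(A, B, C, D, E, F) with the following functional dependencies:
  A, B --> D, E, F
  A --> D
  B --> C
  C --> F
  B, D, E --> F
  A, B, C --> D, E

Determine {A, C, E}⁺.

Start with {A, C, E}.
A --> D applies; add {D} → now {A, C, D, E}.
C --> F applies; add {F} → now {A, C, D, E, F}.
No further FD applies.

{A, C, D, E, F}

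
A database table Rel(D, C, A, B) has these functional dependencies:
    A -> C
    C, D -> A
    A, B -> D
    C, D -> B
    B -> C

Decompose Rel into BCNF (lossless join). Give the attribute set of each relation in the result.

Candidate keys of the original relation: {A, B}, {A, D}, {B, D}, {C, D}.
{A, B, C, D}: {A} determines {A, C} here but is not a superkey — split on A -> C, giving {A, C} and {A, B, D}.
{A, C}: every determinant is a superkey — BCNF.
{A, B, D}: every determinant is a superkey — BCNF.

{A, B, D}; {A, C}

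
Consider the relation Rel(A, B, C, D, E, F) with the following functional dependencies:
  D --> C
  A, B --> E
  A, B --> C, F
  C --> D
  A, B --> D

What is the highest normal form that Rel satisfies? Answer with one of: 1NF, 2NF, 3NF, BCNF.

2NF

Candidate key: {A, B}. Prime attributes: {A, B}.
D --> C: {D}⁺ = {C, D}, which is not all of the attributes, so the left side is not a superkey — BCNF is violated.
D --> C has non-prime {C} on the right and a non-superkey on the left, so 3NF fails.
No non-prime attribute depends on a proper subset of any candidate key, so 2NF holds.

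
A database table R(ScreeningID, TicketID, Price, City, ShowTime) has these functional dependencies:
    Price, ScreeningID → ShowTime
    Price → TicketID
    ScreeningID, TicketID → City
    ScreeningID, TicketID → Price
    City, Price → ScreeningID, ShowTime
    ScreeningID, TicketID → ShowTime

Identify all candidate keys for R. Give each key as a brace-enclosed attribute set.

{City, Price}⁺ = {City, Price, ScreeningID, ShowTime, TicketID} — all of the relation — so {City, Price} is a candidate key.
{Price, ScreeningID}⁺ = {City, Price, ScreeningID, ShowTime, TicketID} — all of the relation — so {Price, ScreeningID} is a candidate key.
{ScreeningID, TicketID}⁺ = {City, Price, ScreeningID, ShowTime, TicketID} — all of the relation — so {ScreeningID, TicketID} is a candidate key.
Any other superkey properly contains one of these, so there are no further candidate keys.

{City, Price}, {Price, ScreeningID}, {ScreeningID, TicketID}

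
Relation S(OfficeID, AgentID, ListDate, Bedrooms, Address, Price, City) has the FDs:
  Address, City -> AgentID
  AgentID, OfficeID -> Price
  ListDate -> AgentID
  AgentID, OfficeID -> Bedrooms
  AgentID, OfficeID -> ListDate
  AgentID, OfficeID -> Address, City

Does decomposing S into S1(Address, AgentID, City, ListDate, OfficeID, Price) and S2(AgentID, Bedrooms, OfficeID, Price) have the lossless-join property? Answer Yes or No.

The shared attributes are {AgentID, OfficeID, Price} and {AgentID, OfficeID, Price}⁺ = {Address, AgentID, Bedrooms, City, ListDate, OfficeID, Price}.
Since S1 ⊆ {Address, AgentID, Bedrooms, City, ListDate, OfficeID, Price}, the intersection is a superkey of S1; the decomposition is lossless.

Yes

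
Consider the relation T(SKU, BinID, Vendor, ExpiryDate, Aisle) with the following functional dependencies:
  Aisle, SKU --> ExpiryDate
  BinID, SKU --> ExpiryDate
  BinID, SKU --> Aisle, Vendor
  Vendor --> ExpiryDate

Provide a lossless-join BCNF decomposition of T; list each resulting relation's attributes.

{Aisle, BinID, SKU, Vendor}; {Aisle, ExpiryDate, SKU}

Candidate key of the original relation: {BinID, SKU}.
Within {Aisle, BinID, ExpiryDate, SKU, Vendor}: {Aisle, SKU}⁺ ∩ {Aisle, BinID, ExpiryDate, SKU, Vendor} = {Aisle, ExpiryDate, SKU}, not the whole set, so Aisle, SKU --> ExpiryDate violates BCNF; decompose into {Aisle, ExpiryDate, SKU} and {Aisle, BinID, SKU, Vendor}.
{Aisle, ExpiryDate, SKU} is in BCNF.
{Aisle, BinID, SKU, Vendor} is in BCNF.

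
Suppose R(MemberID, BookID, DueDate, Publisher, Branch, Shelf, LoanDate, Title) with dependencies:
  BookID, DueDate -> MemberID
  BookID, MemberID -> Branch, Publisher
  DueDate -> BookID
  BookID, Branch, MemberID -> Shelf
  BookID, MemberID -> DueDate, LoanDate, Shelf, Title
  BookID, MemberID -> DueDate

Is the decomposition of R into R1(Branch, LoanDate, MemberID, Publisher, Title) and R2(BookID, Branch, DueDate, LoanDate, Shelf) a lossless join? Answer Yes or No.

No

R1 ∩ R2 = {Branch, LoanDate}; its closure under F is {Branch, LoanDate}.
R1 ⊄ {Branch, LoanDate} and R2 ⊄ {Branch, LoanDate}, so the split is lossy.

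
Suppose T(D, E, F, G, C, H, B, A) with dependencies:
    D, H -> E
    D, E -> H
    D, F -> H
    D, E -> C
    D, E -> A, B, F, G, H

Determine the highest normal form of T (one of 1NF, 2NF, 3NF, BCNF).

Candidate keys: {D, E}, {D, F}, {D, H}. Prime attributes: {D, E, F, H}.
The left-hand side of every FD is a superkey, so BCNF is satisfied.

BCNF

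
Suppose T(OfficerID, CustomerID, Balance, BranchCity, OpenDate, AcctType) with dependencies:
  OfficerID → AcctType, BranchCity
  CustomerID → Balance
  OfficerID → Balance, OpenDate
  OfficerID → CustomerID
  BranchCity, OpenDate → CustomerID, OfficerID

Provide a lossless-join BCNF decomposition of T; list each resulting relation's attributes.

{AcctType, BranchCity, CustomerID, OfficerID, OpenDate}; {Balance, CustomerID}

Candidate keys of the original relation: {BranchCity, OpenDate}, {OfficerID}.
{AcctType, Balance, BranchCity, CustomerID, OfficerID, OpenDate}: {CustomerID} determines {Balance, CustomerID} here but is not a superkey — split on CustomerID → Balance, giving {Balance, CustomerID} and {AcctType, BranchCity, CustomerID, OfficerID, OpenDate}.
{Balance, CustomerID} has no BCNF violation.
{AcctType, BranchCity, CustomerID, OfficerID, OpenDate} has no BCNF violation.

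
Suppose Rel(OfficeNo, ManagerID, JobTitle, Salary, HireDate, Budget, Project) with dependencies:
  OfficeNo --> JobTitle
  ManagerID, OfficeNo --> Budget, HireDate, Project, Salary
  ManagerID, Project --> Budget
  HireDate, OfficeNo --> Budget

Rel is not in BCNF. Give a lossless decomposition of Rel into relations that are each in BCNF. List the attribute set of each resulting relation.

Candidate key of the original relation: {ManagerID, OfficeNo}.
{Budget, HireDate, JobTitle, ManagerID, OfficeNo, Project, Salary}: {OfficeNo} determines {JobTitle, OfficeNo} here but is not a superkey — split on OfficeNo --> JobTitle, giving {JobTitle, OfficeNo} and {Budget, HireDate, ManagerID, OfficeNo, Project, Salary}.
{JobTitle, OfficeNo} is in BCNF.
{Budget, HireDate, ManagerID, OfficeNo, Project, Salary}: {ManagerID, Project} determines {Budget, ManagerID, Project} here but is not a superkey — split on ManagerID, Project --> Budget, giving {Budget, ManagerID, Project} and {HireDate, ManagerID, OfficeNo, Project, Salary}.
{Budget, ManagerID, Project} is in BCNF.
{HireDate, ManagerID, OfficeNo, Project, Salary} is in BCNF.

{Budget, ManagerID, Project}; {HireDate, ManagerID, OfficeNo, Project, Salary}; {JobTitle, OfficeNo}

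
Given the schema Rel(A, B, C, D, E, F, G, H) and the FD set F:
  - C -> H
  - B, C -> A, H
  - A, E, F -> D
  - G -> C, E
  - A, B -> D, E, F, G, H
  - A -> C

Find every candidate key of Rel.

{A, B}, {B, C}, {B, G}

Attributes never on any right-hand side: {B} — every candidate key must contain it.
{A, B} is a candidate key since {A, B}⁺ = {A, B, C, D, E, F, G, H} covers every attribute.
{B, C} is a candidate key since {B, C}⁺ = {A, B, C, D, E, F, G, H} covers every attribute.
{B, G} is a candidate key since {B, G}⁺ = {A, B, C, D, E, F, G, H} covers every attribute.
Any other superkey properly contains one of these, so there are no further candidate keys.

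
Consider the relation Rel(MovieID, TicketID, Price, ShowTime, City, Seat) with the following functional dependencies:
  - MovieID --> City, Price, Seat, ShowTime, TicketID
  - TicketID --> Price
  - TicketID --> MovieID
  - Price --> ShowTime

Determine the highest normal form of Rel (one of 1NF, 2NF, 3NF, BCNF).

2NF

Candidate keys: {MovieID}, {TicketID}. Prime attributes: {MovieID, TicketID}.
For Price --> ShowTime we have {Price}⁺ = {Price, ShowTime}; {Price} is not a superkey, so BCNF fails.
Price --> ShowTime has non-prime {ShowTime} on the right and a non-superkey on the left, so 3NF fails.
Every candidate key is a single attribute, so no partial dependency is possible; 2NF holds.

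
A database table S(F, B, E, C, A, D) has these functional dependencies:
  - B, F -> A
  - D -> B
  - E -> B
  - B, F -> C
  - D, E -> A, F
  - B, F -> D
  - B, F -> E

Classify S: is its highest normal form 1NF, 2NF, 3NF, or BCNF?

3NF

Candidate keys: {B, F}, {D, E}, {D, F}, {E, F}. Prime attributes: {B, D, E, F}.
D -> B: {D}⁺ = {B, D}, which is not all of the attributes, so the left side is not a superkey — BCNF is violated.
But every attribute on its right side ({B}) is prime, and the same holds for every other non-superkey FD, so 3NF still holds.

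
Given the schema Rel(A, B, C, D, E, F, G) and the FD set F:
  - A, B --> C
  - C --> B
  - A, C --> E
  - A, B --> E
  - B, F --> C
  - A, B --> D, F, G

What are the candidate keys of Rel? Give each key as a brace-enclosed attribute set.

{A, B}, {A, C}

{A} never appears on the right of any FD, so every key must include it.
{A, B}⁺ = {A, B, C, D, E, F, G} — all of the relation — so {A, B} is a candidate key.
{A, C}⁺ = {A, B, C, D, E, F, G} — all of the relation — so {A, C} is a candidate key.
Any other superkey properly contains one of these, so there are no further candidate keys.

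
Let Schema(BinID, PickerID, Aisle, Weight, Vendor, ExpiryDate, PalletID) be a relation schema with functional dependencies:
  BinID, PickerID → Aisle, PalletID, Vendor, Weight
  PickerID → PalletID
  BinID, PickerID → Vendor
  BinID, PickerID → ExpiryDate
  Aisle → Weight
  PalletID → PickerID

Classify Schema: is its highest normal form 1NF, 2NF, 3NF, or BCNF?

Candidate keys: {BinID, PalletID}, {BinID, PickerID}. Prime attributes: {BinID, PalletID, PickerID}.
PickerID → PalletID: {PickerID}⁺ = {PalletID, PickerID}, which is not all of the attributes, so the left side is not a superkey — BCNF is violated.
Because {Weight} is non-prime and the left side of Aisle → Weight is not a superkey, the relation is not in 3NF.
No proper subset of a key has a non-prime attribute in its closure, so there is no partial dependency; 2NF holds.

2NF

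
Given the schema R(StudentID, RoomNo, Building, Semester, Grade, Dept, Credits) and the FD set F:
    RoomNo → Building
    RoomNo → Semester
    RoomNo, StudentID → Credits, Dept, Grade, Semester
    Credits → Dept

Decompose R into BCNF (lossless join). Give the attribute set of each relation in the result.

Candidate key of the original relation: {RoomNo, StudentID}.
Within {Building, Credits, Dept, Grade, RoomNo, Semester, StudentID}: {RoomNo}⁺ ∩ {Building, Credits, Dept, Grade, RoomNo, Semester, StudentID} = {Building, RoomNo, Semester}, not the whole set, so RoomNo → Building, Semester violates BCNF; decompose into {Building, RoomNo, Semester} and {Credits, Dept, Grade, RoomNo, StudentID}.
{Building, RoomNo, Semester} is in BCNF.
Within {Credits, Dept, Grade, RoomNo, StudentID}: {Credits}⁺ ∩ {Credits, Dept, Grade, RoomNo, StudentID} = {Credits, Dept}, not the whole set, so Credits → Dept violates BCNF; decompose into {Credits, Dept} and {Credits, Grade, RoomNo, StudentID}.
{Credits, Dept} is in BCNF.
{Credits, Grade, RoomNo, StudentID} is in BCNF.

{Building, RoomNo, Semester}; {Credits, Dept}; {Credits, Grade, RoomNo, StudentID}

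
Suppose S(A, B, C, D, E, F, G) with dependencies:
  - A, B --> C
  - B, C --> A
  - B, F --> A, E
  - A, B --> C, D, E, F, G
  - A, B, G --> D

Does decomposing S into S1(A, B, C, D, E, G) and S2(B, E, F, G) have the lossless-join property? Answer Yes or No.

No

Common attributes: {B, E, G}; their closure is {B, E, G}.
S1 ⊄ {B, E, G} and S2 ⊄ {B, E, G}, so the split is lossy.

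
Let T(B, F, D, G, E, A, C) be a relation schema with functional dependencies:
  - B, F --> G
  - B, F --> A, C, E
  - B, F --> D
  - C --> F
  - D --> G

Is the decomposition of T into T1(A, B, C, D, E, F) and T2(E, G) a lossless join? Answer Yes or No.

No

Common attributes: {E}; their closure is {E}.
Neither T1 nor T2 is contained in that closure, so the decomposition is lossy.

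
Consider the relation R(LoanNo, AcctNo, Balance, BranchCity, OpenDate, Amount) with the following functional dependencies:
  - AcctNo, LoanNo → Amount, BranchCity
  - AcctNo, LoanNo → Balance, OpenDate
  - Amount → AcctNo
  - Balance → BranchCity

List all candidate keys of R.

No FD produces {LoanNo}, so it must be in every candidate key.
{AcctNo, LoanNo} is a candidate key since {AcctNo, LoanNo}⁺ = {AcctNo, Amount, Balance, BranchCity, LoanNo, OpenDate} covers every attribute.
{Amount, LoanNo} is a candidate key since {Amount, LoanNo}⁺ = {AcctNo, Amount, Balance, BranchCity, LoanNo, OpenDate} covers every attribute.
Any other superkey properly contains one of these, so there are no further candidate keys.

{AcctNo, LoanNo}, {Amount, LoanNo}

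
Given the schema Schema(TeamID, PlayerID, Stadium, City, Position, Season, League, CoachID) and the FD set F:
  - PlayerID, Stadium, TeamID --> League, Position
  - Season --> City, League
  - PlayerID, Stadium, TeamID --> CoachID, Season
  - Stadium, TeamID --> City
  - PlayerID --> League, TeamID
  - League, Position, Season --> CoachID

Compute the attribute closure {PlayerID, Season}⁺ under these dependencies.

{City, League, PlayerID, Season, TeamID}

Start with {PlayerID, Season}.
Season --> City, League applies; add {City, League} → now {City, League, PlayerID, Season}.
PlayerID --> League, TeamID applies; add {TeamID} → now {City, League, PlayerID, Season, TeamID}.
No further FD applies.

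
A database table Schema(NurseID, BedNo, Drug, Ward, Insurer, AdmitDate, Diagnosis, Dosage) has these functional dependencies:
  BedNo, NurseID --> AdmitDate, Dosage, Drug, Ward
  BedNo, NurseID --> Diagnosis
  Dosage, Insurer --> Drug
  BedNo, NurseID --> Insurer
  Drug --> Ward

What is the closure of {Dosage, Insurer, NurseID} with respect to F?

{Dosage, Drug, Insurer, NurseID, Ward}

Start with {Dosage, Insurer, NurseID}.
Dosage, Insurer --> Drug applies; add {Drug} → now {Dosage, Drug, Insurer, NurseID}.
Drug --> Ward applies; add {Ward} → now {Dosage, Drug, Insurer, NurseID, Ward}.
No further FD applies.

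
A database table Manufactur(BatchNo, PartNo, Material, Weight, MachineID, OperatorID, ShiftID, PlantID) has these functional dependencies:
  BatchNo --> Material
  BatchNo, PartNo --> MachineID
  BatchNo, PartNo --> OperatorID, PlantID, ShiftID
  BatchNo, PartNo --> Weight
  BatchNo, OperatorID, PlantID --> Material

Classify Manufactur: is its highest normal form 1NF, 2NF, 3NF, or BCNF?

Candidate key: {BatchNo, PartNo}. Prime attributes: {BatchNo, PartNo}.
For BatchNo --> Material we have {BatchNo}⁺ = {BatchNo, Material}; {BatchNo} is not a superkey, so BCNF fails.
Because {Material} is non-prime and the left side of BatchNo --> Material is not a superkey, the relation is not in 3NF.
{BatchNo} is a proper subset of the key {BatchNo, PartNo}, and {BatchNo}⁺ contains the non-prime attribute {Material} — a partial dependency, so 2NF is violated.

1NF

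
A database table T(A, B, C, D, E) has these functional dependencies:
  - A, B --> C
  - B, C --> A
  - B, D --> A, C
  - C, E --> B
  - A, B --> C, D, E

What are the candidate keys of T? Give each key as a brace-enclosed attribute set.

{A, B}, {B, C}, {B, D}, {C, E}

{A, B}⁺ = {A, B, C, D, E} — all of the relation — so {A, B} is a candidate key.
{B, C}⁺ = {A, B, C, D, E} — all of the relation — so {B, C} is a candidate key.
{B, D}⁺ = {A, B, C, D, E} — all of the relation — so {B, D} is a candidate key.
{C, E}⁺ = {A, B, C, D, E} — all of the relation — so {C, E} is a candidate key.
Any other superkey properly contains one of these, so there are no further candidate keys.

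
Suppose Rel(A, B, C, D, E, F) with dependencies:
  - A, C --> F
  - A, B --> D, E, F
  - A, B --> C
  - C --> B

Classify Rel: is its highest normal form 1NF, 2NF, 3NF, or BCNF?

3NF

Candidate keys: {A, B}, {A, C}. Prime attributes: {A, B, C}.
For C --> B we have {C}⁺ = {B, C}; {C} is not a superkey, so BCNF fails.
Its right-hand attributes {B} are all prime, as are those of every other non-superkey FD — the relation is in 3NF.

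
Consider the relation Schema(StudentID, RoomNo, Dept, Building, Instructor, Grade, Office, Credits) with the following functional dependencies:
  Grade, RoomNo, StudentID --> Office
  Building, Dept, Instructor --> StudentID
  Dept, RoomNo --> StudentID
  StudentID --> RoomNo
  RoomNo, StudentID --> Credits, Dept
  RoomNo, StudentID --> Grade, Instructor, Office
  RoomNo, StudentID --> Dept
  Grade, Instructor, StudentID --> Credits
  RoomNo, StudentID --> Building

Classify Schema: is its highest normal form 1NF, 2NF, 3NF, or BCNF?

Candidate keys: {Building, Dept, Instructor}, {Dept, RoomNo}, {StudentID}. Prime attributes: {Building, Dept, Instructor, RoomNo, StudentID}.
Every FD has a superkey on the left, so the relation is in BCNF.

BCNF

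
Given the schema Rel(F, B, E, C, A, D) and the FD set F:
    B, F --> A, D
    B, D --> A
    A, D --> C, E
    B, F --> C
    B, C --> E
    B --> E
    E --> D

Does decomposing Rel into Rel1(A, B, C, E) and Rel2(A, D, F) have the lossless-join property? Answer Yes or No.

The shared attributes are {A} and {A}⁺ = {A}.
Neither Rel1 nor Rel2 is contained in that closure, so the decomposition is lossy.

No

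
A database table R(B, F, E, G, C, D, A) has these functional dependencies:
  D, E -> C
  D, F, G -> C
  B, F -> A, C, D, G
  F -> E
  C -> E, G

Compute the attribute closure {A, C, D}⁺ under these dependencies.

{A, C, D, E, G}

Start with {A, C, D}.
C -> E, G applies; add {E, G} → now {A, C, D, E, G}.
No further FD applies.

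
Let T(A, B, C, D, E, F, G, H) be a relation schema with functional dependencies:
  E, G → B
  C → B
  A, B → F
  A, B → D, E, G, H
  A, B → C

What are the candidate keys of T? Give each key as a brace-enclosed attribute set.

{A} never appears on the right of any FD, so every key must include it.
Closure of {A, B} is {A, B, C, D, E, F, G, H}, the whole schema; {A, B} is a candidate key.
Closure of {A, C} is {A, B, C, D, E, F, G, H}, the whole schema; {A, C} is a candidate key.
Closure of {A, E, G} is {A, B, C, D, E, F, G, H}, the whole schema; {A, E, G} is a candidate key.
These are minimal and exhaustive — every other superkey contains one of them.

{A, B}, {A, C}, {A, E, G}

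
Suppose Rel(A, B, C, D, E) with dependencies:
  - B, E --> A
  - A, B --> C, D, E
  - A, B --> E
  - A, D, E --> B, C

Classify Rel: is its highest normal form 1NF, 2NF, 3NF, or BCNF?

Candidate keys: {A, B}, {A, D, E}, {B, E}. Prime attributes: {A, B, D, E}.
The left-hand side of every FD is a superkey, so BCNF is satisfied.

BCNF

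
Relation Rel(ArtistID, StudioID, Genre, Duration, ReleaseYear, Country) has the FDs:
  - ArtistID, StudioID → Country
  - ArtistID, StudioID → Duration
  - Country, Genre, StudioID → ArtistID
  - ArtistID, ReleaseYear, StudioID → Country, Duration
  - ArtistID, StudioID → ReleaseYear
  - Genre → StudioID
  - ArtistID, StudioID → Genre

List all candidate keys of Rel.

{ArtistID, Genre}⁺ = {ArtistID, Country, Duration, Genre, ReleaseYear, StudioID} — all of the relation — so {ArtistID, Genre} is a candidate key.
{ArtistID, StudioID}⁺ = {ArtistID, Country, Duration, Genre, ReleaseYear, StudioID} — all of the relation — so {ArtistID, StudioID} is a candidate key.
{Country, Genre}⁺ = {ArtistID, Country, Duration, Genre, ReleaseYear, StudioID} — all of the relation — so {Country, Genre} is a candidate key.
These are minimal and exhaustive — every other superkey contains one of them.

{ArtistID, Genre}, {ArtistID, StudioID}, {Country, Genre}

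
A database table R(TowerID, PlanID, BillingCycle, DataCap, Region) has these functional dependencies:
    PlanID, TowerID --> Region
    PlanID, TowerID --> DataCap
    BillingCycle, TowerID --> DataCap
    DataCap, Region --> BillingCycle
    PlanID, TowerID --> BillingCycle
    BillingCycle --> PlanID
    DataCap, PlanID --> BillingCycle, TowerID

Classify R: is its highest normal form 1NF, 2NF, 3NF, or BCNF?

Candidate keys: {BillingCycle, DataCap}, {BillingCycle, TowerID}, {DataCap, PlanID}, {DataCap, Region}, {PlanID, TowerID}. Prime attributes: {BillingCycle, DataCap, PlanID, Region, TowerID}.
For BillingCycle --> PlanID we have {BillingCycle}⁺ = {BillingCycle, PlanID}; {BillingCycle} is not a superkey, so BCNF fails.
Its right-hand attributes {PlanID} are all prime, as are those of every other non-superkey FD — the relation is in 3NF.

3NF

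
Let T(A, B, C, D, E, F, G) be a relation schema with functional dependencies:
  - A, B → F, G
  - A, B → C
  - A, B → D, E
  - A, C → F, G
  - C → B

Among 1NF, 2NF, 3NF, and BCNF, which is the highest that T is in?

Candidate keys: {A, B}, {A, C}. Prime attributes: {A, B, C}.
C → B: {C}⁺ = {B, C}, which is not all of the attributes, so the left side is not a superkey — BCNF is violated.
Since {B} ⊆ prime attributes and every other non-superkey FD also has a prime right side, the schema is in 3NF.

3NF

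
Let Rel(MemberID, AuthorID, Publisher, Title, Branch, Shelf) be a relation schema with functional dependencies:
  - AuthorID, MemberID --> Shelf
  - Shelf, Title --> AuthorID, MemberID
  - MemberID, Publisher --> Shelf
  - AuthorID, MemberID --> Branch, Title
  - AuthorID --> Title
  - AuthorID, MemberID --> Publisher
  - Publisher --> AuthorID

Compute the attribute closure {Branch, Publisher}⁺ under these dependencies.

{AuthorID, Branch, Publisher, Title}

Start with {Branch, Publisher}.
Publisher --> AuthorID applies; add {AuthorID} → now {AuthorID, Branch, Publisher}.
AuthorID --> Title applies; add {Title} → now {AuthorID, Branch, Publisher, Title}.
No further FD applies.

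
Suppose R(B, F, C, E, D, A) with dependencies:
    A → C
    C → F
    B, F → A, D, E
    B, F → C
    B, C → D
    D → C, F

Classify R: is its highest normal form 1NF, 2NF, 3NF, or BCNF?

3NF

Candidate keys: {A, B}, {B, C}, {B, D}, {B, F}. Prime attributes: {A, B, C, D, F}.
A → C: {A}⁺ = {A, C, F}, which is not all of the attributes, so the left side is not a superkey — BCNF is violated.
But every attribute on its right side ({C}) is prime, and the same holds for every other non-superkey FD, so 3NF still holds.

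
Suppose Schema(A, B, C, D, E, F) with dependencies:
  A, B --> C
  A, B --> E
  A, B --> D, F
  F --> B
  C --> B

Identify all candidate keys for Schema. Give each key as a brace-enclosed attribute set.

{A, B}, {A, C}, {A, F}

No FD produces {A}, so it must be in every candidate key.
{A, B} is a candidate key since {A, B}⁺ = {A, B, C, D, E, F} covers every attribute.
{A, C} is a candidate key since {A, C}⁺ = {A, B, C, D, E, F} covers every attribute.
{A, F} is a candidate key since {A, F}⁺ = {A, B, C, D, E, F} covers every attribute.
No proper subset of any of these is a key, and no other minimal superkey exists.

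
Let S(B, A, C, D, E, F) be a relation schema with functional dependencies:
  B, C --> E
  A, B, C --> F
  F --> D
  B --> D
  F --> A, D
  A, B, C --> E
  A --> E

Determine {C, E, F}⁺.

{A, C, D, E, F}

Start with {C, E, F}.
F --> D applies; add {D} → now {C, D, E, F}.
F --> A, D applies; add {A} → now {A, C, D, E, F}.
No further FD applies.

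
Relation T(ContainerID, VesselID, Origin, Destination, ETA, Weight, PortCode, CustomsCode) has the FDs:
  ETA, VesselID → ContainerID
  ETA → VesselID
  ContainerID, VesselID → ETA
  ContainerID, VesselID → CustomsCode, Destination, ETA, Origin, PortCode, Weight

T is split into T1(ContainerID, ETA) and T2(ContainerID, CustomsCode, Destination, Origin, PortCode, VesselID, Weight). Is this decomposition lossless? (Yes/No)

No

The shared attributes are {ContainerID} and {ContainerID}⁺ = {ContainerID}.
Neither T1 nor T2 is contained in that closure, so the decomposition is lossy.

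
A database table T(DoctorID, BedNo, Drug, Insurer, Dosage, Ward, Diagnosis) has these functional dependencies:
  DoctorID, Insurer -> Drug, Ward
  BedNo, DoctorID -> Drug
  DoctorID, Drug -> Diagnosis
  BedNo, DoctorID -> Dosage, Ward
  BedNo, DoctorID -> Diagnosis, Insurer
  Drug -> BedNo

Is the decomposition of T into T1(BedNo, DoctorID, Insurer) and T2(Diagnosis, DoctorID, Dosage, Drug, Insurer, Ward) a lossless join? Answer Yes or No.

Yes

Common attributes: {DoctorID, Insurer}; their closure is {BedNo, Diagnosis, DoctorID, Dosage, Drug, Insurer, Ward}.
This includes all of T1, so the common attributes are a superkey of T1 — the join is lossless.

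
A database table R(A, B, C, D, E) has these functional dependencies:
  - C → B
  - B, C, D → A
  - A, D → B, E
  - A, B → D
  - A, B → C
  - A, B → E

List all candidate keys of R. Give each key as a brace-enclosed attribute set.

{A, B}, {A, C}, {A, D}, {C, D}

{A, B} is a candidate key since {A, B}⁺ = {A, B, C, D, E} covers every attribute.
{A, C} is a candidate key since {A, C}⁺ = {A, B, C, D, E} covers every attribute.
{A, D} is a candidate key since {A, D}⁺ = {A, B, C, D, E} covers every attribute.
{C, D} is a candidate key since {C, D}⁺ = {A, B, C, D, E} covers every attribute.
No proper subset of any of these is a key, and no other minimal superkey exists.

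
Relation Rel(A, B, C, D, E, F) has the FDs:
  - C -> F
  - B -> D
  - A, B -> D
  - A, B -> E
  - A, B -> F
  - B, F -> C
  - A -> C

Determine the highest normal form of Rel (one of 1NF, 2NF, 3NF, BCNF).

Candidate key: {A, B}. Prime attributes: {A, B}.
For C -> F we have {C}⁺ = {C, F}; {C} is not a superkey, so BCNF fails.
Because {F} is non-prime and the left side of C -> F is not a superkey, the relation is not in 3NF.
Since {A} ⊂ {A, B} and {A}⁺ ⊇ {C, F} with {C, F} non-prime, there is a partial dependency; 2NF fails.

1NF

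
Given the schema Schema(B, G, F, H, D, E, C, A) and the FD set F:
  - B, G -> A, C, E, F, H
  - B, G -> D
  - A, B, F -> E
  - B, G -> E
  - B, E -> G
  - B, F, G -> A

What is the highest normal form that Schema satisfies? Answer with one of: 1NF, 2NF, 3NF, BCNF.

Candidate keys: {A, B, F}, {B, E}, {B, G}. Prime attributes: {A, B, E, F, G}.
Every FD has a superkey on the left, so the relation is in BCNF.

BCNF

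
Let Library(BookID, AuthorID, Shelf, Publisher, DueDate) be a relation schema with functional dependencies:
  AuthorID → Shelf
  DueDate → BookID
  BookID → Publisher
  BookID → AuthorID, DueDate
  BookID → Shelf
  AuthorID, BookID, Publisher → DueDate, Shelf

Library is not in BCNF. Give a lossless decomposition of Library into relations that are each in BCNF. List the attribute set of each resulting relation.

{AuthorID, BookID, DueDate, Publisher}; {AuthorID, Shelf}

Candidate keys of the original relation: {BookID}, {DueDate}.
Within {AuthorID, BookID, DueDate, Publisher, Shelf}: {AuthorID}⁺ ∩ {AuthorID, BookID, DueDate, Publisher, Shelf} = {AuthorID, Shelf}, not the whole set, so AuthorID → Shelf violates BCNF; decompose into {AuthorID, Shelf} and {AuthorID, BookID, DueDate, Publisher}.
{AuthorID, Shelf} is in BCNF.
{AuthorID, BookID, DueDate, Publisher} is in BCNF.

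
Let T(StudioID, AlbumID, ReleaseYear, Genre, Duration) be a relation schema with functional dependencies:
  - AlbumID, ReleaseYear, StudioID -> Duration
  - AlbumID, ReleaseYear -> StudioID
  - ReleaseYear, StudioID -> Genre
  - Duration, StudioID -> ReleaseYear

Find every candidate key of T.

{AlbumID, Duration, StudioID}, {AlbumID, ReleaseYear}

{AlbumID} never appears on the right of any FD, so every key must include it.
{AlbumID, ReleaseYear} is a candidate key since {AlbumID, ReleaseYear}⁺ = {AlbumID, Duration, Genre, ReleaseYear, StudioID} covers every attribute.
{AlbumID, Duration, StudioID} is a candidate key since {AlbumID, Duration, StudioID}⁺ = {AlbumID, Duration, Genre, ReleaseYear, StudioID} covers every attribute.
These are minimal and exhaustive — every other superkey contains one of them.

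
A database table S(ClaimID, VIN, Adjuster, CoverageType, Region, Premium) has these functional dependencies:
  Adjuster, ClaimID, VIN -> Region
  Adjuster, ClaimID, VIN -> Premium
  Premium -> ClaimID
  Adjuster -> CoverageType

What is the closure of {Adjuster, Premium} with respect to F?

Start with {Adjuster, Premium}.
Premium -> ClaimID applies; add {ClaimID} → now {Adjuster, ClaimID, Premium}.
Adjuster -> CoverageType applies; add {CoverageType} → now {Adjuster, ClaimID, CoverageType, Premium}.
No further FD applies.

{Adjuster, ClaimID, CoverageType, Premium}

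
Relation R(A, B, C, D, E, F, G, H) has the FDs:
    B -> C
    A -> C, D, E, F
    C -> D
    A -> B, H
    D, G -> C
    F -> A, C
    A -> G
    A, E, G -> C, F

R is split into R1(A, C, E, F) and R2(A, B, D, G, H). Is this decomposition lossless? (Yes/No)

Yes

Common attributes: {A}; their closure is {A, B, C, D, E, F, G, H}.
R1 is contained in that closure, so R1 ∩ R2 -> R1 holds and the join is lossless.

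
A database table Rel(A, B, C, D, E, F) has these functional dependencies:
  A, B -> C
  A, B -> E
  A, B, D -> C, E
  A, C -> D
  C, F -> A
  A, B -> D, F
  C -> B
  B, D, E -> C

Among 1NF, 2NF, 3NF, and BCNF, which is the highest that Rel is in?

3NF

Candidate keys: {A, B}, {A, C}, {B, D, E, F}, {C, F}. Prime attributes: {A, B, C, D, E, F}.
For C -> B we have {C}⁺ = {B, C}; {C} is not a superkey, so BCNF fails.
Since {B} ⊆ prime attributes and every other non-superkey FD also has a prime right side, the schema is in 3NF.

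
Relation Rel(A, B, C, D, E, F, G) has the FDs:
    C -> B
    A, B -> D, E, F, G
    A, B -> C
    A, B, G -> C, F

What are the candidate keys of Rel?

Attributes never on any right-hand side: {A} — every candidate key must contain it.
Closure of {A, B} is {A, B, C, D, E, F, G}, the whole schema; {A, B} is a candidate key.
Closure of {A, C} is {A, B, C, D, E, F, G}, the whole schema; {A, C} is a candidate key.
Any other superkey properly contains one of these, so there are no further candidate keys.

{A, B}, {A, C}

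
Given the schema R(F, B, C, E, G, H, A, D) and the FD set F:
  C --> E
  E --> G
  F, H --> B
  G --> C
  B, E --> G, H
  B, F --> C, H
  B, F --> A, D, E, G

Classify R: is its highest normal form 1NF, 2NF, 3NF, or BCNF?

Candidate keys: {B, F}, {F, H}. Prime attributes: {B, F, H}.
C --> E breaks BCNF: {C}⁺ = {C, E, G}, so {C} is not a superkey.
Because {E} is non-prime and the left side of C --> E is not a superkey, the relation is not in 3NF.
No proper subset of a key has a non-prime attribute in its closure, so there is no partial dependency; 2NF holds.

2NF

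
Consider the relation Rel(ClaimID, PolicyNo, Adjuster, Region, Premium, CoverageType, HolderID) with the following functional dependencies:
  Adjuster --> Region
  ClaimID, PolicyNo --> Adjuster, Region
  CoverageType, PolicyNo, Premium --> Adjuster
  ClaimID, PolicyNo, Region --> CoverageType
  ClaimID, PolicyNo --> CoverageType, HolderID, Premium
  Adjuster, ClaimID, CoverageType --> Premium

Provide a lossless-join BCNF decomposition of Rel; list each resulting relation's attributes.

{Adjuster, CoverageType, PolicyNo, Premium}; {Adjuster, Region}; {ClaimID, CoverageType, HolderID, PolicyNo, Premium}

Candidate key of the original relation: {ClaimID, PolicyNo}.
In {Adjuster, ClaimID, CoverageType, HolderID, PolicyNo, Premium, Region}, {Adjuster} is not a superkey ({Adjuster}⁺ restricted to this set is {Adjuster, Region}), so split on Adjuster --> Region into {Adjuster, Region} and {Adjuster, ClaimID, CoverageType, HolderID, PolicyNo, Premium}.
{Adjuster, Region} has no BCNF violation.
In {Adjuster, ClaimID, CoverageType, HolderID, PolicyNo, Premium}, {CoverageType, PolicyNo, Premium} is not a superkey ({CoverageType, PolicyNo, Premium}⁺ restricted to this set is {Adjuster, CoverageType, PolicyNo, Premium}), so split on CoverageType, PolicyNo, Premium --> Adjuster into {Adjuster, CoverageType, PolicyNo, Premium} and {ClaimID, CoverageType, HolderID, PolicyNo, Premium}.
{Adjuster, CoverageType, PolicyNo, Premium} has no BCNF violation.
{ClaimID, CoverageType, HolderID, PolicyNo, Premium} has no BCNF violation.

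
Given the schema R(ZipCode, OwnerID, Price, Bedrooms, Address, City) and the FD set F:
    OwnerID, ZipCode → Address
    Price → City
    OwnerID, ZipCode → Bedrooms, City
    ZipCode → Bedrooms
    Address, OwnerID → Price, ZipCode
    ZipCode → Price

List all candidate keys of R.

Attributes never on any right-hand side: {OwnerID} — every candidate key must contain it.
{Address, OwnerID}⁺ = {Address, Bedrooms, City, OwnerID, Price, ZipCode}, which is every attribute, so {Address, OwnerID} is a candidate key.
{OwnerID, ZipCode}⁺ = {Address, Bedrooms, City, OwnerID, Price, ZipCode}, which is every attribute, so {OwnerID, ZipCode} is a candidate key.
These are minimal and exhaustive — every other superkey contains one of them.

{Address, OwnerID}, {OwnerID, ZipCode}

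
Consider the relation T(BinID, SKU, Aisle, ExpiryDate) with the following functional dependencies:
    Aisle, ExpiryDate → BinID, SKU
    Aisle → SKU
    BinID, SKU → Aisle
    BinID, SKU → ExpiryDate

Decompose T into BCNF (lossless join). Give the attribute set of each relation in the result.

{Aisle, BinID, ExpiryDate}; {Aisle, SKU}

Candidate keys of the original relation: {Aisle, BinID}, {Aisle, ExpiryDate}, {BinID, SKU}.
Within {Aisle, BinID, ExpiryDate, SKU}: {Aisle}⁺ ∩ {Aisle, BinID, ExpiryDate, SKU} = {Aisle, SKU}, not the whole set, so Aisle → SKU violates BCNF; decompose into {Aisle, SKU} and {Aisle, BinID, ExpiryDate}.
{Aisle, SKU} has no BCNF violation.
{Aisle, BinID, ExpiryDate} has no BCNF violation.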